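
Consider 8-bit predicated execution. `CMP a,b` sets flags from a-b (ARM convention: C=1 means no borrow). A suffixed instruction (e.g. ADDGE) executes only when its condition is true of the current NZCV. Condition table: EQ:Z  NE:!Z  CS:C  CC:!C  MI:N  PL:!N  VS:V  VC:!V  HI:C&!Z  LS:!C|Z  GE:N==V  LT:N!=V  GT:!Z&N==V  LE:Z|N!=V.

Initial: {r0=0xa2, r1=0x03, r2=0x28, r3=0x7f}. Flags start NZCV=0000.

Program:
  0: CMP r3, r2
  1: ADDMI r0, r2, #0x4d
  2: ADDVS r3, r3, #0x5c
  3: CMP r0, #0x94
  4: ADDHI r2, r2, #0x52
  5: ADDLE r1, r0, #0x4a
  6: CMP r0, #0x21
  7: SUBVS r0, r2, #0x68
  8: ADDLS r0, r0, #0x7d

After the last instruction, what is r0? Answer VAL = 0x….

0: ✓ CMP  NZCV=0010
1: · ADDMI
2: · ADDVS
3: ✓ CMP  NZCV=0010
4: ✓ ADDHI  r2←0x7a
5: · ADDLE
6: ✓ CMP  NZCV=1010
7: · SUBVS
8: · ADDLS

VAL = 0xa2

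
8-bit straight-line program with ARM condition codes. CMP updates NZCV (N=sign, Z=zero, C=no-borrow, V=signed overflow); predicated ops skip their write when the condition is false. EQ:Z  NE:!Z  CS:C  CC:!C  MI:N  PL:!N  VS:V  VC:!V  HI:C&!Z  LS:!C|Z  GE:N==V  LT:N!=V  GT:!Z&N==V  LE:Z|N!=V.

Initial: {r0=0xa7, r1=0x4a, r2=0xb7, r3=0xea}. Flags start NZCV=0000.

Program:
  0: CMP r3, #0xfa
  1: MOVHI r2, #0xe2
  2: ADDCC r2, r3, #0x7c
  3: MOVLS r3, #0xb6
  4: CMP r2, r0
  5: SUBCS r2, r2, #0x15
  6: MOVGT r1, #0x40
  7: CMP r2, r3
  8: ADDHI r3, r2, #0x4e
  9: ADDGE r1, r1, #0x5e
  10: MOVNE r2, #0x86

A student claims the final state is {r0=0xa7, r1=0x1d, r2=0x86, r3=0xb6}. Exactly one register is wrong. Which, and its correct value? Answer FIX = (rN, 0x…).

FIX = (r1, 0x9e)

0: ✓ CMP  NZCV=1000
1: · MOVHI
2: ✓ ADDCC  r2←0x66
3: ✓ MOVLS  r3←0xb6
4: ✓ CMP  NZCV=1001
5: · SUBCS
6: ✓ MOVGT  r1←0x40
7: ✓ CMP  NZCV=1001
8: · ADDHI
9: ✓ ADDGE  r1←0x9e
10: ✓ MOVNE  r2←0x86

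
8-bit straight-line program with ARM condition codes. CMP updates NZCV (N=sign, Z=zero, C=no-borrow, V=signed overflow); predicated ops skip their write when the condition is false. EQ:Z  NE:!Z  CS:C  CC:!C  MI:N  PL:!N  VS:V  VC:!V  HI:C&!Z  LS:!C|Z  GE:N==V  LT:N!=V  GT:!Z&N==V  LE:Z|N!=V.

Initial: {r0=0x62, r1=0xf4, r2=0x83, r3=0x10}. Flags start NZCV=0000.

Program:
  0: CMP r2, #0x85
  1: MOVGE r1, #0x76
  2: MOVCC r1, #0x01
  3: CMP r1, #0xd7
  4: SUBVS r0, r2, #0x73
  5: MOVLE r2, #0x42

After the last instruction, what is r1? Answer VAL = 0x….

0: ✓ CMP  NZCV=1000
1: · MOVGE
2: ✓ MOVCC  r1←0x01
3: ✓ CMP  NZCV=0000
4: · SUBVS
5: · MOVLE

VAL = 0x01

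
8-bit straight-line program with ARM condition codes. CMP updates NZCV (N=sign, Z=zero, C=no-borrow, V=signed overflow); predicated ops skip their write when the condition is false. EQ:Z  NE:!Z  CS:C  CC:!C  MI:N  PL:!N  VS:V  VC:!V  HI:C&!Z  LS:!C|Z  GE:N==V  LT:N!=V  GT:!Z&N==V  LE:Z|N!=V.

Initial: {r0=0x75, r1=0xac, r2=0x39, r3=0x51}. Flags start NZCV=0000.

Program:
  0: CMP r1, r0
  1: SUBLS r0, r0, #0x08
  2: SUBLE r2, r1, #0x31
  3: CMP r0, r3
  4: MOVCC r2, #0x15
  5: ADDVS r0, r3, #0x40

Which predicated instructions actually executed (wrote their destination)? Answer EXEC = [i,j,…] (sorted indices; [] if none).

EXEC = [2]

[0] flags=0011 → (cmp)
[1] flags=0011 LS?F → skip
[2] flags=0011 LE?T → r2=0x7b
[3] flags=0010 → (cmp)
[4] flags=0010 CC?F → skip
[5] flags=0010 VS?F → skip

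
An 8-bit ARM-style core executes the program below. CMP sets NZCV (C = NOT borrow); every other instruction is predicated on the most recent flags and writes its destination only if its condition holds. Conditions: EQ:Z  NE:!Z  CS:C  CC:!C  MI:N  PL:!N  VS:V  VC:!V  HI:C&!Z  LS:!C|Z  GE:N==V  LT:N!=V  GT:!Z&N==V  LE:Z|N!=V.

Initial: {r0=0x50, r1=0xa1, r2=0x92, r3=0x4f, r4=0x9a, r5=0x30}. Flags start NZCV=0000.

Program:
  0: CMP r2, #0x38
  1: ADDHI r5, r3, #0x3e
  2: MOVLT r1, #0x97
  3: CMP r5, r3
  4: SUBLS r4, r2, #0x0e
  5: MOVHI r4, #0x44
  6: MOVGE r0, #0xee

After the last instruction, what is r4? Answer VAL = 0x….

0: ✓ CMP  NZCV=0011
1: ✓ ADDHI  r5←0x8d
2: ✓ MOVLT  r1←0x97
3: ✓ CMP  NZCV=0011
4: · SUBLS
5: ✓ MOVHI  r4←0x44
6: · MOVGE

VAL = 0x44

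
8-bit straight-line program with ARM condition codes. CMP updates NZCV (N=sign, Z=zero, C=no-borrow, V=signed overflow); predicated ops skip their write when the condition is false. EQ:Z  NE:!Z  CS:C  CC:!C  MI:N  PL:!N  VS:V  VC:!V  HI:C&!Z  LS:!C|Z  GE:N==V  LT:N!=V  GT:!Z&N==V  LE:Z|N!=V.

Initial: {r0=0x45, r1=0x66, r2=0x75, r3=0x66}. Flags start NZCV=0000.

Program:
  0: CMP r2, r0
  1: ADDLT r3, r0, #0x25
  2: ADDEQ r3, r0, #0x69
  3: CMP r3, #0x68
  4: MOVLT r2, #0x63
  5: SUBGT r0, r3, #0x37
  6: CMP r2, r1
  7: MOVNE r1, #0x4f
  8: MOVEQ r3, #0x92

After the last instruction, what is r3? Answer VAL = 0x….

VAL = 0x66

[0] flags=0010 → (cmp)
[1] flags=0010 LT?F → skip
[2] flags=0010 EQ?F → skip
[3] flags=1000 → (cmp)
[4] flags=1000 LT?T → r2=0x63
[5] flags=1000 GT?F → skip
[6] flags=1000 → (cmp)
[7] flags=1000 NE?T → r1=0x4f
[8] flags=1000 EQ?F → skip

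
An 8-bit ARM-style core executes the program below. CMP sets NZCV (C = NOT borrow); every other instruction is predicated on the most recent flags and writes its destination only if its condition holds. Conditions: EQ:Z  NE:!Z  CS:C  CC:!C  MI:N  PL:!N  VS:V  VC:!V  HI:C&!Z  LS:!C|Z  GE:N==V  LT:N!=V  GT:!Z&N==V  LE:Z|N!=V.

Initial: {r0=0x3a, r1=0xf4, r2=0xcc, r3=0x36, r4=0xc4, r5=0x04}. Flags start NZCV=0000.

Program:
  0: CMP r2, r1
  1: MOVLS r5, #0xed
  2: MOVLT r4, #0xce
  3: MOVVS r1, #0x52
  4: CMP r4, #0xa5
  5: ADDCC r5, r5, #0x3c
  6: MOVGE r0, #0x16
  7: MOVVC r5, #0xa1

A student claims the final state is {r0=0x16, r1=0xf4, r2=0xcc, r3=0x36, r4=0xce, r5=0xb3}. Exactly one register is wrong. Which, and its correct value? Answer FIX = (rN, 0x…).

0: ✓ CMP  NZCV=1000
1: ✓ MOVLS  r5←0xed
2: ✓ MOVLT  r4←0xce
3: · MOVVS
4: ✓ CMP  NZCV=0010
5: · ADDCC
6: ✓ MOVGE  r0←0x16
7: ✓ MOVVC  r5←0xa1

FIX = (r5, 0xa1)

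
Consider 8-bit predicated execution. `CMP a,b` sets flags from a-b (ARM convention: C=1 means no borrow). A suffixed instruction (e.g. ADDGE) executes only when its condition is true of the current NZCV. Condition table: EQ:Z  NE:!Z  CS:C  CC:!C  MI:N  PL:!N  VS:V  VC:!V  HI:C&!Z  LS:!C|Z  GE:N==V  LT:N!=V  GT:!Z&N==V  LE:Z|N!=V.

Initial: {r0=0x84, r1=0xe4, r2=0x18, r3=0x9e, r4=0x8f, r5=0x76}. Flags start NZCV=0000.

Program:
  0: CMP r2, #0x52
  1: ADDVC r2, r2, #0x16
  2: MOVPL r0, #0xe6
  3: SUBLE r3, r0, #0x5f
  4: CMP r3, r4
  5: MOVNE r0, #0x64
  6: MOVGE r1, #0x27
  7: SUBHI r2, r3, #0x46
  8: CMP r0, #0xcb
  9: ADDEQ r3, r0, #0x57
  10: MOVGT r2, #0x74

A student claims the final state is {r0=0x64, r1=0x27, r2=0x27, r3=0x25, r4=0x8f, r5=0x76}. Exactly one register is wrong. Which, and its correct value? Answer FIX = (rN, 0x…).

0: ✓ CMP  NZCV=1000
1: ✓ ADDVC  r2←0x2e
2: · MOVPL
3: ✓ SUBLE  r3←0x25
4: ✓ CMP  NZCV=1001
5: ✓ MOVNE  r0←0x64
6: ✓ MOVGE  r1←0x27
7: · SUBHI
8: ✓ CMP  NZCV=1001
9: · ADDEQ
10: ✓ MOVGT  r2←0x74

FIX = (r2, 0x74)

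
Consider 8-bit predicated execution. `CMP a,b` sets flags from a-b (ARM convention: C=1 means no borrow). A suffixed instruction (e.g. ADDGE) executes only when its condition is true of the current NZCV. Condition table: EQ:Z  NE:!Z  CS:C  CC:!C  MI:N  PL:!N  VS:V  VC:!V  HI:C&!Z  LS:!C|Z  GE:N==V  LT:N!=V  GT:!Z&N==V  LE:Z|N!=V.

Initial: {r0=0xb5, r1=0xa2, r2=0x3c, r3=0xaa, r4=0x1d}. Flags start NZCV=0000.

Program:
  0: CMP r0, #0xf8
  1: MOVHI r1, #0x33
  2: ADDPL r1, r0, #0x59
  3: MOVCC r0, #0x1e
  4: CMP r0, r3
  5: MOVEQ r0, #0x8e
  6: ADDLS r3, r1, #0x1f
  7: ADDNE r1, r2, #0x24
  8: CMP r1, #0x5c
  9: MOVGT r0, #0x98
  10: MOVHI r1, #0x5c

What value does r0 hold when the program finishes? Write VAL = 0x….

[0] flags=1000 → (cmp)
[1] flags=1000 HI?F → skip
[2] flags=1000 PL?F → skip
[3] flags=1000 CC?T → r0=0x1e
[4] flags=0000 → (cmp)
[5] flags=0000 EQ?F → skip
[6] flags=0000 LS?T → r3=0xc1
[7] flags=0000 NE?T → r1=0x60
[8] flags=0010 → (cmp)
[9] flags=0010 GT?T → r0=0x98
[10] flags=0010 HI?T → r1=0x5c

VAL = 0x98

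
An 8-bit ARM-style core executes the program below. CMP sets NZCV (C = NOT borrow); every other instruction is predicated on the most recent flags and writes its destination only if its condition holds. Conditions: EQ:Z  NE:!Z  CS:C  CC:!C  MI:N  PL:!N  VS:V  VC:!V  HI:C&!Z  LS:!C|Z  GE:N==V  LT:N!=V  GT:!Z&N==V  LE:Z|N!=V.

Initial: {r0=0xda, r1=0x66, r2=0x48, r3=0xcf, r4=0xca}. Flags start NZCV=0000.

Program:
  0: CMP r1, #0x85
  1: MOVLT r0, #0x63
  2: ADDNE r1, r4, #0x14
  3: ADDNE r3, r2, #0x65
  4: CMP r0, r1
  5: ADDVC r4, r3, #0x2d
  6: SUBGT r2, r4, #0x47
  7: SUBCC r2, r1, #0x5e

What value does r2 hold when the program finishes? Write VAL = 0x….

[0] flags=1001 → (cmp)
[1] flags=1001 LT?F → skip
[2] flags=1001 NE?T → r1=0xde
[3] flags=1001 NE?T → r3=0xad
[4] flags=1000 → (cmp)
[5] flags=1000 VC?T → r4=0xda
[6] flags=1000 GT?F → skip
[7] flags=1000 CC?T → r2=0x80

VAL = 0x80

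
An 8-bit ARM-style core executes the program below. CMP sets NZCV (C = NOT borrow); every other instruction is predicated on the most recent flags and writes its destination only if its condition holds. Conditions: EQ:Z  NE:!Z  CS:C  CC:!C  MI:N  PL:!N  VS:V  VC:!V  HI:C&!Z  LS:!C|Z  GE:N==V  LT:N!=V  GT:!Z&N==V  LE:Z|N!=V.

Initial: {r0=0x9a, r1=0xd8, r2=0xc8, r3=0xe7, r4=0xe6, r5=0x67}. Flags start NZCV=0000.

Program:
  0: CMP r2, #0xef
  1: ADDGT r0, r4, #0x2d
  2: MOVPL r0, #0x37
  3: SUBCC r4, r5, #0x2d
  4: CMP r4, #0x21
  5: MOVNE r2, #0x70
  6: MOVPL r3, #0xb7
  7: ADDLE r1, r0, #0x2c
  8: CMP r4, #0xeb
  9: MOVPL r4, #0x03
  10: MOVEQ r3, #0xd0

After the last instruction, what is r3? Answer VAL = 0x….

[0] flags=1000 → (cmp)
[1] flags=1000 GT?F → skip
[2] flags=1000 PL?F → skip
[3] flags=1000 CC?T → r4=0x3a
[4] flags=0010 → (cmp)
[5] flags=0010 NE?T → r2=0x70
[6] flags=0010 PL?T → r3=0xb7
[7] flags=0010 LE?F → skip
[8] flags=0000 → (cmp)
[9] flags=0000 PL?T → r4=0x03
[10] flags=0000 EQ?F → skip

VAL = 0xb7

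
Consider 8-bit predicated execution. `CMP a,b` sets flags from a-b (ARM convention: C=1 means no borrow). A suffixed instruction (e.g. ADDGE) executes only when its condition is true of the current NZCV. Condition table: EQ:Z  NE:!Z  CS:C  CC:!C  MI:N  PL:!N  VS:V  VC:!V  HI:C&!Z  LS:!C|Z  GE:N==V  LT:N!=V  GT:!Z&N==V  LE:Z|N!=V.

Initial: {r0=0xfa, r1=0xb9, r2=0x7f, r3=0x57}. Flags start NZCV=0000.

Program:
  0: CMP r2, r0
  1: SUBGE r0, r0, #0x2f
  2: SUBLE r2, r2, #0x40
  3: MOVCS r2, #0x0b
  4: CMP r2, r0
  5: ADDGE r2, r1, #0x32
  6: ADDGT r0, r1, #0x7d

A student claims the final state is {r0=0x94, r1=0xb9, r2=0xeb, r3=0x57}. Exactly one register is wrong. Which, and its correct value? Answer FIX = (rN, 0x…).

FIX = (r0, 0x36)

0: ✓ CMP  NZCV=1001
1: ✓ SUBGE  r0←0xcb
2: · SUBLE
3: · MOVCS
4: ✓ CMP  NZCV=1001
5: ✓ ADDGE  r2←0xeb
6: ✓ ADDGT  r0←0x36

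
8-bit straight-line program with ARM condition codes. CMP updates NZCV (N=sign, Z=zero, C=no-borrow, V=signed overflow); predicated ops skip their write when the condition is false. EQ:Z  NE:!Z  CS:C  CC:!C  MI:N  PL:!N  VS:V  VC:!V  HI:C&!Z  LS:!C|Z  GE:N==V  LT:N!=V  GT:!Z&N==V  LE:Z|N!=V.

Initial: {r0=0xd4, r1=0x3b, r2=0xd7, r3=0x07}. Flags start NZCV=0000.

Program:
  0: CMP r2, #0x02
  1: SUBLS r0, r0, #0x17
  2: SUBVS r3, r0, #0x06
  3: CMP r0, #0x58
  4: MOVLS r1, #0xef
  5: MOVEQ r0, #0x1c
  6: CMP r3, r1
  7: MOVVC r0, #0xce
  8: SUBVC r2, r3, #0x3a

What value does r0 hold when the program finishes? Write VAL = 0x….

VAL = 0xce

[0] flags=1010 → (cmp)
[1] flags=1010 LS?F → skip
[2] flags=1010 VS?F → skip
[3] flags=0011 → (cmp)
[4] flags=0011 LS?F → skip
[5] flags=0011 EQ?F → skip
[6] flags=1000 → (cmp)
[7] flags=1000 VC?T → r0=0xce
[8] flags=1000 VC?T → r2=0xcd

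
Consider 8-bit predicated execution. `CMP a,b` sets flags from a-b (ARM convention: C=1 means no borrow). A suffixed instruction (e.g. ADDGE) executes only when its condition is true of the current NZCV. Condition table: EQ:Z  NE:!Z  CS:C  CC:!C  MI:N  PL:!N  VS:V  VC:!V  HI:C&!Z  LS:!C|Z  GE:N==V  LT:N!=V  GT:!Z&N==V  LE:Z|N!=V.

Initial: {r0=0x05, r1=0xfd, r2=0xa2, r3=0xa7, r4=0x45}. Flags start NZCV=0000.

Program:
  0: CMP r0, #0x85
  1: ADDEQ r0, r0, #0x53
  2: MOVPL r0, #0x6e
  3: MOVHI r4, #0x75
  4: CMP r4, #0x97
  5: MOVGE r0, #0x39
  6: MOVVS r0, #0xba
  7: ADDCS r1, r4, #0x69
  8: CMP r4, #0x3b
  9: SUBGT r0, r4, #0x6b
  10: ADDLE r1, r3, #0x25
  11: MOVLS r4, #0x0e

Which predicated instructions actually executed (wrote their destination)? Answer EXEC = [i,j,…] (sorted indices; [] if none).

EXEC = [5,6,9]

0: ✓ CMP  NZCV=1001
1: · ADDEQ
2: · MOVPL
3: · MOVHI
4: ✓ CMP  NZCV=1001
5: ✓ MOVGE  r0←0x39
6: ✓ MOVVS  r0←0xba
7: · ADDCS
8: ✓ CMP  NZCV=0010
9: ✓ SUBGT  r0←0xda
10: · ADDLE
11: · MOVLS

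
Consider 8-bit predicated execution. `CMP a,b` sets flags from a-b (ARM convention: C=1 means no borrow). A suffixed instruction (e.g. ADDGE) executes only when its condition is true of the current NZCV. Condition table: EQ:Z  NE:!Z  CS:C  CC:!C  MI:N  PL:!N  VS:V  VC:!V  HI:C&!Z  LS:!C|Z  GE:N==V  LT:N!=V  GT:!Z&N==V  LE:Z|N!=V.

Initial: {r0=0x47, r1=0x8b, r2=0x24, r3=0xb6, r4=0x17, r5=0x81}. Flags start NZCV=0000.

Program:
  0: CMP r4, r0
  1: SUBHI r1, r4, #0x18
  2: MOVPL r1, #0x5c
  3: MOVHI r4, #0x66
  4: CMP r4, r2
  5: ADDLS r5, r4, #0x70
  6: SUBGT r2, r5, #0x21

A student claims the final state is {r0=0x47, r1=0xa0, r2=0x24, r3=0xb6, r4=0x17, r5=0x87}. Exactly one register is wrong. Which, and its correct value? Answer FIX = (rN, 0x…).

FIX = (r1, 0x8b)

[0] flags=1000 → (cmp)
[1] flags=1000 HI?F → skip
[2] flags=1000 PL?F → skip
[3] flags=1000 HI?F → skip
[4] flags=1000 → (cmp)
[5] flags=1000 LS?T → r5=0x87
[6] flags=1000 GT?F → skip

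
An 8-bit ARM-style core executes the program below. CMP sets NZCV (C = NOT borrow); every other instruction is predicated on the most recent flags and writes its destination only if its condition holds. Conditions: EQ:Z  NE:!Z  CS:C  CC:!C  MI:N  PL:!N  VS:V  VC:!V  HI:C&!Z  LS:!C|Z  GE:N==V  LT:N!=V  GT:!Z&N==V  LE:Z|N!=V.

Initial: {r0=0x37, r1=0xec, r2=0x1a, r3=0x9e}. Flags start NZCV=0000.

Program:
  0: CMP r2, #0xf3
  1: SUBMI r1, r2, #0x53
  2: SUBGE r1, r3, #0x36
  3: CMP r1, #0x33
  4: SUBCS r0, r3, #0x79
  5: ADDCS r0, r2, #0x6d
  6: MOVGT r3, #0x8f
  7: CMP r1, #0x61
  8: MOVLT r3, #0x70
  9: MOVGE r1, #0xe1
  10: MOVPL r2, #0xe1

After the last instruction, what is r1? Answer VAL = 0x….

VAL = 0xe1

0: ✓ CMP  NZCV=0000
1: · SUBMI
2: ✓ SUBGE  r1←0x68
3: ✓ CMP  NZCV=0010
4: ✓ SUBCS  r0←0x25
5: ✓ ADDCS  r0←0x87
6: ✓ MOVGT  r3←0x8f
7: ✓ CMP  NZCV=0010
8: · MOVLT
9: ✓ MOVGE  r1←0xe1
10: ✓ MOVPL  r2←0xe1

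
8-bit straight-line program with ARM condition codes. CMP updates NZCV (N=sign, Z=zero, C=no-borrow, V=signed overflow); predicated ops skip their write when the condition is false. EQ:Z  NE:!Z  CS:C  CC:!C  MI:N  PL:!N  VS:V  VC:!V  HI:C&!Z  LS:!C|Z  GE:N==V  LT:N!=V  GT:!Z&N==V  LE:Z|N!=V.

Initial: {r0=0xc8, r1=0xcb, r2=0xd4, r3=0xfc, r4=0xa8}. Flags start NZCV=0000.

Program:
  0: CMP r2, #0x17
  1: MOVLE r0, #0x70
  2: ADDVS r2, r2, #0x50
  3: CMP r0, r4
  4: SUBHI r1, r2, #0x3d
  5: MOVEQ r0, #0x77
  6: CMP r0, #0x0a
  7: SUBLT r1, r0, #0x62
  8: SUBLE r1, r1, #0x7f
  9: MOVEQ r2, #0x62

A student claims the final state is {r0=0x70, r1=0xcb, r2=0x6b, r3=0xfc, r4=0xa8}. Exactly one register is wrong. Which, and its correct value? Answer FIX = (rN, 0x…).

FIX = (r2, 0xd4)

[0] flags=1010 → (cmp)
[1] flags=1010 LE?T → r0=0x70
[2] flags=1010 VS?F → skip
[3] flags=1001 → (cmp)
[4] flags=1001 HI?F → skip
[5] flags=1001 EQ?F → skip
[6] flags=0010 → (cmp)
[7] flags=0010 LT?F → skip
[8] flags=0010 LE?F → skip
[9] flags=0010 EQ?F → skip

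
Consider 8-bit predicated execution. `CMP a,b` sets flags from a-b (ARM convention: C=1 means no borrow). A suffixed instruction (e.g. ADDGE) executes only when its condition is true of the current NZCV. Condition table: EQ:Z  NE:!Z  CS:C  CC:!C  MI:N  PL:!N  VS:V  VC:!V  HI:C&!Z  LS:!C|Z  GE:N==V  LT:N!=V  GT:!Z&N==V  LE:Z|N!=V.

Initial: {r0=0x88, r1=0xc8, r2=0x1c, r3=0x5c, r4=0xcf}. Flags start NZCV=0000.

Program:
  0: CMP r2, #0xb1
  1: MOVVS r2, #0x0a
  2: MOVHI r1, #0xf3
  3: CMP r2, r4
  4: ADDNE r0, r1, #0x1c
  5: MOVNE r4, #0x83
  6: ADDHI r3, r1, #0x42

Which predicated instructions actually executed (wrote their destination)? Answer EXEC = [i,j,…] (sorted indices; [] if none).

[0] flags=0000 → (cmp)
[1] flags=0000 VS?F → skip
[2] flags=0000 HI?F → skip
[3] flags=0000 → (cmp)
[4] flags=0000 NE?T → r0=0xe4
[5] flags=0000 NE?T → r4=0x83
[6] flags=0000 HI?F → skip

EXEC = [4,5]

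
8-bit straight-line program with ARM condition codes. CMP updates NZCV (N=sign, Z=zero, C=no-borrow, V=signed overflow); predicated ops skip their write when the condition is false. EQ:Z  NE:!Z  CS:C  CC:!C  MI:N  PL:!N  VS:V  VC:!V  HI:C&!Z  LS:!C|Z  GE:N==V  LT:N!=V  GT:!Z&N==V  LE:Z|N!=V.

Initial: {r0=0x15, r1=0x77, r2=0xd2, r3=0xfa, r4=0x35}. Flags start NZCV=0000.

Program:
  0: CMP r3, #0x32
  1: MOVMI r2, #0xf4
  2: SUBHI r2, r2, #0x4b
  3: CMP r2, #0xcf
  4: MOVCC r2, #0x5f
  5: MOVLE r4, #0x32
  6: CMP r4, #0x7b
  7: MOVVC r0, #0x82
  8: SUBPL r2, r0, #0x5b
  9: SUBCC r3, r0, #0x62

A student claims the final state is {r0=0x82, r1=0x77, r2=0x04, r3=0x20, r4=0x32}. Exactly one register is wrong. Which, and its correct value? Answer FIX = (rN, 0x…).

FIX = (r2, 0x5f)

[0] flags=1010 → (cmp)
[1] flags=1010 MI?T → r2=0xf4
[2] flags=1010 HI?T → r2=0xa9
[3] flags=1000 → (cmp)
[4] flags=1000 CC?T → r2=0x5f
[5] flags=1000 LE?T → r4=0x32
[6] flags=1000 → (cmp)
[7] flags=1000 VC?T → r0=0x82
[8] flags=1000 PL?F → skip
[9] flags=1000 CC?T → r3=0x20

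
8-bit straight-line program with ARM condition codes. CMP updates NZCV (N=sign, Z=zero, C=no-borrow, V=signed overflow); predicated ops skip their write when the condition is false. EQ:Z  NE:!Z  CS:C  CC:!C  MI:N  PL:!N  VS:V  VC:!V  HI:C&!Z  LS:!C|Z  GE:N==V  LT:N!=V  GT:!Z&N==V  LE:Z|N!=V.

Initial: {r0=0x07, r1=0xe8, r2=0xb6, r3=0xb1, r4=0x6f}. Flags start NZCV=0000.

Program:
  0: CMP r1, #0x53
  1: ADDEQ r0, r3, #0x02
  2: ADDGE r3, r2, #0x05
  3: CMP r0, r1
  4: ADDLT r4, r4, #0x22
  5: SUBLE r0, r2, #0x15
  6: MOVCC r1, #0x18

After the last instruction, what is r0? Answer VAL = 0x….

VAL = 0x07

[0] flags=1010 → (cmp)
[1] flags=1010 EQ?F → skip
[2] flags=1010 GE?F → skip
[3] flags=0000 → (cmp)
[4] flags=0000 LT?F → skip
[5] flags=0000 LE?F → skip
[6] flags=0000 CC?T → r1=0x18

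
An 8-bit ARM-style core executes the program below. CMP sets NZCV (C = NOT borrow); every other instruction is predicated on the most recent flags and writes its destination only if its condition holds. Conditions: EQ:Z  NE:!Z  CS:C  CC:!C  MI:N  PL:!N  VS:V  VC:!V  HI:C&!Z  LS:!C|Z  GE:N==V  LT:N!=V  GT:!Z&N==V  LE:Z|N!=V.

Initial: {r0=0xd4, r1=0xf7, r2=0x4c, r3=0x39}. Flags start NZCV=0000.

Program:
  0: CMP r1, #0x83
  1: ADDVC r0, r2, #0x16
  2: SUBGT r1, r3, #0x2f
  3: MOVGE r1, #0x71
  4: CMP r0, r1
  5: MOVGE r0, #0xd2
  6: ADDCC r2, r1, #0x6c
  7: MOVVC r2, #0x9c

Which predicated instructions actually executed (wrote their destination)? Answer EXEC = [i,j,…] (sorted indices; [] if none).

0: ✓ CMP  NZCV=0010
1: ✓ ADDVC  r0←0x62
2: ✓ SUBGT  r1←0x0a
3: ✓ MOVGE  r1←0x71
4: ✓ CMP  NZCV=1000
5: · MOVGE
6: ✓ ADDCC  r2←0xdd
7: ✓ MOVVC  r2←0x9c

EXEC = [1,2,3,6,7]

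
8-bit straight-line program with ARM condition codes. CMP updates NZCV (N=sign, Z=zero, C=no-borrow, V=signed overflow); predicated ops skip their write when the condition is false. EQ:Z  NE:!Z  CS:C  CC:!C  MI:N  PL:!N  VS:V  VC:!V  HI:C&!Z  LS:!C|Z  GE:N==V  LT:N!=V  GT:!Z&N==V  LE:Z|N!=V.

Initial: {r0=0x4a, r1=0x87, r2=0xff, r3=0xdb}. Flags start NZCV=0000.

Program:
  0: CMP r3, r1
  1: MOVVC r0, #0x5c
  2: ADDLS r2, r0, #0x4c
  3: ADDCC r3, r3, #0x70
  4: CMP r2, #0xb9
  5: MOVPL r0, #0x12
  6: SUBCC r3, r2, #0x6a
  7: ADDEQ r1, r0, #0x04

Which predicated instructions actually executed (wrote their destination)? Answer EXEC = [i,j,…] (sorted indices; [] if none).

0: ✓ CMP  NZCV=0010
1: ✓ MOVVC  r0←0x5c
2: · ADDLS
3: · ADDCC
4: ✓ CMP  NZCV=0010
5: ✓ MOVPL  r0←0x12
6: · SUBCC
7: · ADDEQ

EXEC = [1,5]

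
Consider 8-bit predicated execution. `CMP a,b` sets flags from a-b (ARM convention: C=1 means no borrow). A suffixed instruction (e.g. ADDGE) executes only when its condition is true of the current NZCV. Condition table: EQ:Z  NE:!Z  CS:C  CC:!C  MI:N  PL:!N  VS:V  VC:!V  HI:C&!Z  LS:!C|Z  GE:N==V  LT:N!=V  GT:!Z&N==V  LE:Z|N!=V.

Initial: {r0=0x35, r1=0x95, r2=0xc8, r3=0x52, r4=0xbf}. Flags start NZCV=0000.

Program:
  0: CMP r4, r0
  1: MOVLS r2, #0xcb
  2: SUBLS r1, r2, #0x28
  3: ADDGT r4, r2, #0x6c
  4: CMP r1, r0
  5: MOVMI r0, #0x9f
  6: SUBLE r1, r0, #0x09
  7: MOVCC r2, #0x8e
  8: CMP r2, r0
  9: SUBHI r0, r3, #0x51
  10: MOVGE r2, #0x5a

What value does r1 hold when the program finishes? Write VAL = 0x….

0: ✓ CMP  NZCV=1010
1: · MOVLS
2: · SUBLS
3: · ADDGT
4: ✓ CMP  NZCV=0011
5: · MOVMI
6: ✓ SUBLE  r1←0x2c
7: · MOVCC
8: ✓ CMP  NZCV=1010
9: ✓ SUBHI  r0←0x01
10: · MOVGE

VAL = 0x2c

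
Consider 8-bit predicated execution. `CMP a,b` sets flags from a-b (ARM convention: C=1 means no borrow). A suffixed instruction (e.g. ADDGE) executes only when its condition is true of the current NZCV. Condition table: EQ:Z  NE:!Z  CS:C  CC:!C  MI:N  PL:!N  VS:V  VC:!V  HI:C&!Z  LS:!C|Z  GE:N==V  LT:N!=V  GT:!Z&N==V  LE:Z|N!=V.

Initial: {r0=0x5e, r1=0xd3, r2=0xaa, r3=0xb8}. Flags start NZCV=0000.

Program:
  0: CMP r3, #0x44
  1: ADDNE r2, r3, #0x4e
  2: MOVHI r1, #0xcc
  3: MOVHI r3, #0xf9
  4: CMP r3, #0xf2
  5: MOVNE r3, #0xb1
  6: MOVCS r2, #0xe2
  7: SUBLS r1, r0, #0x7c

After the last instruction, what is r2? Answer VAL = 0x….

0: ✓ CMP  NZCV=0011
1: ✓ ADDNE  r2←0x06
2: ✓ MOVHI  r1←0xcc
3: ✓ MOVHI  r3←0xf9
4: ✓ CMP  NZCV=0010
5: ✓ MOVNE  r3←0xb1
6: ✓ MOVCS  r2←0xe2
7: · SUBLS

VAL = 0xe2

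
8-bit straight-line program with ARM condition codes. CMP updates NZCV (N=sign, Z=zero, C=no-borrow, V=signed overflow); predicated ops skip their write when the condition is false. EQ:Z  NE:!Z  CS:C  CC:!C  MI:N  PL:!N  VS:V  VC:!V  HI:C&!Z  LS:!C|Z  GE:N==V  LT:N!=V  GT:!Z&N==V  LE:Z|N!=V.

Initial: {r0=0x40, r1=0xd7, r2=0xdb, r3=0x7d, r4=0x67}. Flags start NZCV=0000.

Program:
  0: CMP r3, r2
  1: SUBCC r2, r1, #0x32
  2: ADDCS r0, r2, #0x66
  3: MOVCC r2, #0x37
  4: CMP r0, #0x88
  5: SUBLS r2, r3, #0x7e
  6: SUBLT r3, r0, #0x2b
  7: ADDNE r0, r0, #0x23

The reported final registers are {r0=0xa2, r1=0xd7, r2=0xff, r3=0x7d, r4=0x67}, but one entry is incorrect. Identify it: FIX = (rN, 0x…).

FIX = (r0, 0x63)

[0] flags=1001 → (cmp)
[1] flags=1001 CC?T → r2=0xa5
[2] flags=1001 CS?F → skip
[3] flags=1001 CC?T → r2=0x37
[4] flags=1001 → (cmp)
[5] flags=1001 LS?T → r2=0xff
[6] flags=1001 LT?F → skip
[7] flags=1001 NE?T → r0=0x63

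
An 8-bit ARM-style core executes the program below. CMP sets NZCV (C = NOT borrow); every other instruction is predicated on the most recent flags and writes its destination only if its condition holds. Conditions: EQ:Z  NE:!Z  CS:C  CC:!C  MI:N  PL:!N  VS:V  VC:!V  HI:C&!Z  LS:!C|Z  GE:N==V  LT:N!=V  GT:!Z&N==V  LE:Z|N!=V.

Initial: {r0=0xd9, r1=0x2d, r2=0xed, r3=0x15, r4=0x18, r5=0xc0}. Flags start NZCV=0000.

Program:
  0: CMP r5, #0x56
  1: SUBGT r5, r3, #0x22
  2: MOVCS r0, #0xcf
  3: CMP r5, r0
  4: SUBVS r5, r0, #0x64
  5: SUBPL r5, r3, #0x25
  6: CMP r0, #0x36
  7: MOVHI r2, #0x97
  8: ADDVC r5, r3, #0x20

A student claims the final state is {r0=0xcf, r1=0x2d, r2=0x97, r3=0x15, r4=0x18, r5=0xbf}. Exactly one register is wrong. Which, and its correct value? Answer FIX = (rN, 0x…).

[0] flags=0011 → (cmp)
[1] flags=0011 GT?F → skip
[2] flags=0011 CS?T → r0=0xcf
[3] flags=1000 → (cmp)
[4] flags=1000 VS?F → skip
[5] flags=1000 PL?F → skip
[6] flags=1010 → (cmp)
[7] flags=1010 HI?T → r2=0x97
[8] flags=1010 VC?T → r5=0x35

FIX = (r5, 0x35)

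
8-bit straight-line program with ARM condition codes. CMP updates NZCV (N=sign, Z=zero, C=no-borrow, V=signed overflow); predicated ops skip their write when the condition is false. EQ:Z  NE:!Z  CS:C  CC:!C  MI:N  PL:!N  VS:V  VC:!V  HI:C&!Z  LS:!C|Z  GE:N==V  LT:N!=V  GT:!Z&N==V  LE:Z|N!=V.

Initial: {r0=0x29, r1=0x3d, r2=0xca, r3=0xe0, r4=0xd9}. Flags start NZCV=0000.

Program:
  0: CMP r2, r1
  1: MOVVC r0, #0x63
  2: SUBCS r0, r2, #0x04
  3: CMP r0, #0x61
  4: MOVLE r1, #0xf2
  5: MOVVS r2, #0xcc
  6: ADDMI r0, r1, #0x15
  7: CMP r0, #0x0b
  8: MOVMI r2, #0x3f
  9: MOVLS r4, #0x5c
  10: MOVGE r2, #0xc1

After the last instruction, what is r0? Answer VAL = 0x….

VAL = 0xc6

[0] flags=1010 → (cmp)
[1] flags=1010 VC?T → r0=0x63
[2] flags=1010 CS?T → r0=0xc6
[3] flags=0011 → (cmp)
[4] flags=0011 LE?T → r1=0xf2
[5] flags=0011 VS?T → r2=0xcc
[6] flags=0011 MI?F → skip
[7] flags=1010 → (cmp)
[8] flags=1010 MI?T → r2=0x3f
[9] flags=1010 LS?F → skip
[10] flags=1010 GE?F → skip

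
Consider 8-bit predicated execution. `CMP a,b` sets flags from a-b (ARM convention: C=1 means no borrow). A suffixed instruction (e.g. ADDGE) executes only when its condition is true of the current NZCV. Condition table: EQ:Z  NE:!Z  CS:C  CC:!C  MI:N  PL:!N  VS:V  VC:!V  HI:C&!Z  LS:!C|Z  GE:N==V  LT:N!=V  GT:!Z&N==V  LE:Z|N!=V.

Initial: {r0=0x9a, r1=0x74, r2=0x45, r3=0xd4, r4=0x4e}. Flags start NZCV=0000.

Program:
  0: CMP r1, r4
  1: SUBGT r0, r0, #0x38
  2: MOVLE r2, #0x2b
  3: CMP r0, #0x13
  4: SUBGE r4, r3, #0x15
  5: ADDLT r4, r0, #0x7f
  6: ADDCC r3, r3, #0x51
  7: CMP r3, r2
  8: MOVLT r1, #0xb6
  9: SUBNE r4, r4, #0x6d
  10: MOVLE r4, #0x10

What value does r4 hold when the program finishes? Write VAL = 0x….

VAL = 0x10

[0] flags=0010 → (cmp)
[1] flags=0010 GT?T → r0=0x62
[2] flags=0010 LE?F → skip
[3] flags=0010 → (cmp)
[4] flags=0010 GE?T → r4=0xbf
[5] flags=0010 LT?F → skip
[6] flags=0010 CC?F → skip
[7] flags=1010 → (cmp)
[8] flags=1010 LT?T → r1=0xb6
[9] flags=1010 NE?T → r4=0x52
[10] flags=1010 LE?T → r4=0x10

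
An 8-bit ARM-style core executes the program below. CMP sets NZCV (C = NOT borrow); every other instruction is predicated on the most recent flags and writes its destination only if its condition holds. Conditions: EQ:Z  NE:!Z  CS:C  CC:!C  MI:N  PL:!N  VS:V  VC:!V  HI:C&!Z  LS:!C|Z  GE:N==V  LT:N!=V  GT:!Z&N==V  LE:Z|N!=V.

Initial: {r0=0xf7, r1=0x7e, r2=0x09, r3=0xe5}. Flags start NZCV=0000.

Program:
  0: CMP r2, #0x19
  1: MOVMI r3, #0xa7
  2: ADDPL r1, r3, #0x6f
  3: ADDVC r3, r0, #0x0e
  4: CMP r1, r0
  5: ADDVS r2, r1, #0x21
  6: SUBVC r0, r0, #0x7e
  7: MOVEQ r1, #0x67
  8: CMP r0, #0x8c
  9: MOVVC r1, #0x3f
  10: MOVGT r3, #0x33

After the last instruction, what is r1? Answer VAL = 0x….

[0] flags=1000 → (cmp)
[1] flags=1000 MI?T → r3=0xa7
[2] flags=1000 PL?F → skip
[3] flags=1000 VC?T → r3=0x05
[4] flags=1001 → (cmp)
[5] flags=1001 VS?T → r2=0x9f
[6] flags=1001 VC?F → skip
[7] flags=1001 EQ?F → skip
[8] flags=0010 → (cmp)
[9] flags=0010 VC?T → r1=0x3f
[10] flags=0010 GT?T → r3=0x33

VAL = 0x3f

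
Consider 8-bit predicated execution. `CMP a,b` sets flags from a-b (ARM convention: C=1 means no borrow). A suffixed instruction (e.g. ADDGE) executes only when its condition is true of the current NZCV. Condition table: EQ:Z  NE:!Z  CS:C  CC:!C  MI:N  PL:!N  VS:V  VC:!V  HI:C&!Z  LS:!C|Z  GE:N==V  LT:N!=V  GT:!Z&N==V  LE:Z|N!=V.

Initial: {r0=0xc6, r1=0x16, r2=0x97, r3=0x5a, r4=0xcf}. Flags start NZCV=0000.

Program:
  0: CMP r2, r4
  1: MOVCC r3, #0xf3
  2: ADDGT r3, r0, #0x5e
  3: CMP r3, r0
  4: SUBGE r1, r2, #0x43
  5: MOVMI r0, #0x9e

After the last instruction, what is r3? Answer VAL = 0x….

VAL = 0xf3

[0] flags=1000 → (cmp)
[1] flags=1000 CC?T → r3=0xf3
[2] flags=1000 GT?F → skip
[3] flags=0010 → (cmp)
[4] flags=0010 GE?T → r1=0x54
[5] flags=0010 MI?F → skip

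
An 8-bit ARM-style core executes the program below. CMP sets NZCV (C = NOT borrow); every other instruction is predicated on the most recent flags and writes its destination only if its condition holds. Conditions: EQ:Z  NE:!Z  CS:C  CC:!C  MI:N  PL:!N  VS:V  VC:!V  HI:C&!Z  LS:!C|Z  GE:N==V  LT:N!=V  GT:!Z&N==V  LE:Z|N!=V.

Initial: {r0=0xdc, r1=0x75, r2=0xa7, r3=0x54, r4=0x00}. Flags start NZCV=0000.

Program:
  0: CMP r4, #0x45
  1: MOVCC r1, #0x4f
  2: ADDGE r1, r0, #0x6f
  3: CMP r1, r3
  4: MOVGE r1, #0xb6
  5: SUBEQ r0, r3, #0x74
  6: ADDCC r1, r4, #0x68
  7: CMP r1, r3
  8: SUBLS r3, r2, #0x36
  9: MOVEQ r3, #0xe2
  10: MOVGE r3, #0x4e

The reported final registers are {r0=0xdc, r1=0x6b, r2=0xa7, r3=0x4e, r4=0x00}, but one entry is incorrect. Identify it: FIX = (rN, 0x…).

FIX = (r1, 0x68)

0: ✓ CMP  NZCV=1000
1: ✓ MOVCC  r1←0x4f
2: · ADDGE
3: ✓ CMP  NZCV=1000
4: · MOVGE
5: · SUBEQ
6: ✓ ADDCC  r1←0x68
7: ✓ CMP  NZCV=0010
8: · SUBLS
9: · MOVEQ
10: ✓ MOVGE  r3←0x4e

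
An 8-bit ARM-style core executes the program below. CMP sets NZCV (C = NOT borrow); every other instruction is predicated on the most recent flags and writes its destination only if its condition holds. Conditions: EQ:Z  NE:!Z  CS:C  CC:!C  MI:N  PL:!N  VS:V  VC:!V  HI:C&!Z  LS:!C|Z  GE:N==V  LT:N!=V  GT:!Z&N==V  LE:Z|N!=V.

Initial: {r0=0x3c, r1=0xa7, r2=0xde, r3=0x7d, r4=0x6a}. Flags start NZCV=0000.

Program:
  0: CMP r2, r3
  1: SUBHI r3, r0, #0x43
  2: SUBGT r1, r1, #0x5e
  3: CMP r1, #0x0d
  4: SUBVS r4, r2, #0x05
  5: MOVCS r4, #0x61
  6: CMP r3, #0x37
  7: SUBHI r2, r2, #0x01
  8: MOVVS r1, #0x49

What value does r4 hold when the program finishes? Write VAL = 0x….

[0] flags=0011 → (cmp)
[1] flags=0011 HI?T → r3=0xf9
[2] flags=0011 GT?F → skip
[3] flags=1010 → (cmp)
[4] flags=1010 VS?F → skip
[5] flags=1010 CS?T → r4=0x61
[6] flags=1010 → (cmp)
[7] flags=1010 HI?T → r2=0xdd
[8] flags=1010 VS?F → skip

VAL = 0x61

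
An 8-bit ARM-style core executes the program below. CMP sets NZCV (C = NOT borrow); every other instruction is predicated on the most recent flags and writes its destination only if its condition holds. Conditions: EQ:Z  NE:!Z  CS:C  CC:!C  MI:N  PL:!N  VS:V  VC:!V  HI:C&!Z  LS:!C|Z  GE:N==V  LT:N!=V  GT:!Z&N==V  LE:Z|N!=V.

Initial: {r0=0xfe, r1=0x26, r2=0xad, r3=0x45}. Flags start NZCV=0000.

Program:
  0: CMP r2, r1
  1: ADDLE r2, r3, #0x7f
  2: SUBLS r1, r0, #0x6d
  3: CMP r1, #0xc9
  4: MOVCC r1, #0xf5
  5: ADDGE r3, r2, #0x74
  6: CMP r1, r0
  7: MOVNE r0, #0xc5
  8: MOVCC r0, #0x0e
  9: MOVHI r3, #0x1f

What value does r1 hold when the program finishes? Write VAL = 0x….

0: ✓ CMP  NZCV=1010
1: ✓ ADDLE  r2←0xc4
2: · SUBLS
3: ✓ CMP  NZCV=0000
4: ✓ MOVCC  r1←0xf5
5: ✓ ADDGE  r3←0x38
6: ✓ CMP  NZCV=1000
7: ✓ MOVNE  r0←0xc5
8: ✓ MOVCC  r0←0x0e
9: · MOVHI

VAL = 0xf5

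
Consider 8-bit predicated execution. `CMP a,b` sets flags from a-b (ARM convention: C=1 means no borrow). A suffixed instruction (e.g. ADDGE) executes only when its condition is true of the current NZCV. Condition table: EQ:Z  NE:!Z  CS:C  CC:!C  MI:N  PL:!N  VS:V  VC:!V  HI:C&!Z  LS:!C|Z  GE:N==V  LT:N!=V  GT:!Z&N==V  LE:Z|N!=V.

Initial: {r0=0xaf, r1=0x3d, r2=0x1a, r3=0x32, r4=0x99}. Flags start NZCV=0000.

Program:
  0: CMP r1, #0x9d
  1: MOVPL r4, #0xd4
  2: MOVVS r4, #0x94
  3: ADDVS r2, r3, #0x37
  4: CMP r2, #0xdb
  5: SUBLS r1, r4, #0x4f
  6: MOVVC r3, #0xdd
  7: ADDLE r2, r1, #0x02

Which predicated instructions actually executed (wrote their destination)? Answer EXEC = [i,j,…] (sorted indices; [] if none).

EXEC = [2,3,5]

0: ✓ CMP  NZCV=1001
1: · MOVPL
2: ✓ MOVVS  r4←0x94
3: ✓ ADDVS  r2←0x69
4: ✓ CMP  NZCV=1001
5: ✓ SUBLS  r1←0x45
6: · MOVVC
7: · ADDLE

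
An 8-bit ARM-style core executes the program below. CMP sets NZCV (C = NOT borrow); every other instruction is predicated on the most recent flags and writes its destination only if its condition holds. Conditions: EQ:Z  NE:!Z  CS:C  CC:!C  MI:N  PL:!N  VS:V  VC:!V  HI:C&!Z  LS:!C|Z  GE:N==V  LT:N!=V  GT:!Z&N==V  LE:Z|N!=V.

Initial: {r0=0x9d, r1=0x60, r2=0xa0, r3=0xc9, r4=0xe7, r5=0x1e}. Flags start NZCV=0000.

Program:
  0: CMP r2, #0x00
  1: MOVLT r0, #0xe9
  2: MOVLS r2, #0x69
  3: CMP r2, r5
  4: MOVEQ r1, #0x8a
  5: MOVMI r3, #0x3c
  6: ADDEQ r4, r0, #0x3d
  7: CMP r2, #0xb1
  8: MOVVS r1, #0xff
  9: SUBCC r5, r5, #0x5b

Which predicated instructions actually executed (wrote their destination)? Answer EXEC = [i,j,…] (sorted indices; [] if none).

[0] flags=1010 → (cmp)
[1] flags=1010 LT?T → r0=0xe9
[2] flags=1010 LS?F → skip
[3] flags=1010 → (cmp)
[4] flags=1010 EQ?F → skip
[5] flags=1010 MI?T → r3=0x3c
[6] flags=1010 EQ?F → skip
[7] flags=1000 → (cmp)
[8] flags=1000 VS?F → skip
[9] flags=1000 CC?T → r5=0xc3

EXEC = [1,5,9]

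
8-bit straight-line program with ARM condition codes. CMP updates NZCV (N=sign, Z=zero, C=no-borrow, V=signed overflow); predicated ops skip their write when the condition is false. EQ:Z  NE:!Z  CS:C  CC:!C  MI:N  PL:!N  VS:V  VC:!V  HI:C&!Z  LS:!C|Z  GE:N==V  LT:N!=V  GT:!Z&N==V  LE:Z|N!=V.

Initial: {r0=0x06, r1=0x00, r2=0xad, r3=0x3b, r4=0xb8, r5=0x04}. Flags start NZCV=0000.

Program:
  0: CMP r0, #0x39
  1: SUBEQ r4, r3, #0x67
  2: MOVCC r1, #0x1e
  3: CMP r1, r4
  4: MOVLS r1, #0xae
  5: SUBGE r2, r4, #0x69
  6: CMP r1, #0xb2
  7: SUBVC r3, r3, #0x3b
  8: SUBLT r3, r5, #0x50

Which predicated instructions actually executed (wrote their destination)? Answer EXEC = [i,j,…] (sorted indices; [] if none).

[0] flags=1000 → (cmp)
[1] flags=1000 EQ?F → skip
[2] flags=1000 CC?T → r1=0x1e
[3] flags=0000 → (cmp)
[4] flags=0000 LS?T → r1=0xae
[5] flags=0000 GE?T → r2=0x4f
[6] flags=1000 → (cmp)
[7] flags=1000 VC?T → r3=0x00
[8] flags=1000 LT?T → r3=0xb4

EXEC = [2,4,5,7,8]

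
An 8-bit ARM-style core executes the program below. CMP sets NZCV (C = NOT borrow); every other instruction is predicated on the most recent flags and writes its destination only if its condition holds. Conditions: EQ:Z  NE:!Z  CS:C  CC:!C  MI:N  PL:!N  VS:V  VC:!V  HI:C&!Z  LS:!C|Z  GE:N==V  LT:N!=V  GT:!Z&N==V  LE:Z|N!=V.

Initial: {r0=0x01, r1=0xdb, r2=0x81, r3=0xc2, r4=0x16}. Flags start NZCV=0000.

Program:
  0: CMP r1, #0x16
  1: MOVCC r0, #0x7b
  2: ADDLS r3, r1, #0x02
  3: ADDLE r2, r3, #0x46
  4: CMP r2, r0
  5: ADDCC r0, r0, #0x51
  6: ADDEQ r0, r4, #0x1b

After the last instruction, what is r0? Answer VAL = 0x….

0: ✓ CMP  NZCV=1010
1: · MOVCC
2: · ADDLS
3: ✓ ADDLE  r2←0x08
4: ✓ CMP  NZCV=0010
5: · ADDCC
6: · ADDEQ

VAL = 0x01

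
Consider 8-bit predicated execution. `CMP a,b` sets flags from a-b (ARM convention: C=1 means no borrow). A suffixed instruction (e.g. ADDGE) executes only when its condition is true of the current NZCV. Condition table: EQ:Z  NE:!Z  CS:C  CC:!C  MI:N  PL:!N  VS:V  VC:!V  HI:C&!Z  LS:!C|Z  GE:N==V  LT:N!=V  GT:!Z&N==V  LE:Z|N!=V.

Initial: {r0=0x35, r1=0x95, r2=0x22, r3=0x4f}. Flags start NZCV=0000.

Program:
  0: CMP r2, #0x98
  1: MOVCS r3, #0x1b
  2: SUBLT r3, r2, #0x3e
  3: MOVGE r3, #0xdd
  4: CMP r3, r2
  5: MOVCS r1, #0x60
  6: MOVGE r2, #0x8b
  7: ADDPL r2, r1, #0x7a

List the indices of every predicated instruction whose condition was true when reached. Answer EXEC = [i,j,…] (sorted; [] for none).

[0] flags=1001 → (cmp)
[1] flags=1001 CS?F → skip
[2] flags=1001 LT?F → skip
[3] flags=1001 GE?T → r3=0xdd
[4] flags=1010 → (cmp)
[5] flags=1010 CS?T → r1=0x60
[6] flags=1010 GE?F → skip
[7] flags=1010 PL?F → skip

EXEC = [3,5]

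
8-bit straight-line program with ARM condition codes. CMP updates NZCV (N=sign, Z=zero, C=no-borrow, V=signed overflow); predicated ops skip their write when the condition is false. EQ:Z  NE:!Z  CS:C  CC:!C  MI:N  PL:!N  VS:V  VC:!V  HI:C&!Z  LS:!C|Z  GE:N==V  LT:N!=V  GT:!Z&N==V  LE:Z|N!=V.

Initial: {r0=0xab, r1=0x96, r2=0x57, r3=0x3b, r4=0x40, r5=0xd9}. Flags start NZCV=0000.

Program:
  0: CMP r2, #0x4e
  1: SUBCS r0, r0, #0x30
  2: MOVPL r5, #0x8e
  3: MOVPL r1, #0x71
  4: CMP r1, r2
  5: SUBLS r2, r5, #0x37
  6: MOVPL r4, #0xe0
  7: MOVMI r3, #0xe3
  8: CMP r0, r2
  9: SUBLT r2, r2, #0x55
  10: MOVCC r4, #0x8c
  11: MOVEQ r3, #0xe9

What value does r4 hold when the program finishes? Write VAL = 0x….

0: ✓ CMP  NZCV=0010
1: ✓ SUBCS  r0←0x7b
2: ✓ MOVPL  r5←0x8e
3: ✓ MOVPL  r1←0x71
4: ✓ CMP  NZCV=0010
5: · SUBLS
6: ✓ MOVPL  r4←0xe0
7: · MOVMI
8: ✓ CMP  NZCV=0010
9: · SUBLT
10: · MOVCC
11: · MOVEQ

VAL = 0xe0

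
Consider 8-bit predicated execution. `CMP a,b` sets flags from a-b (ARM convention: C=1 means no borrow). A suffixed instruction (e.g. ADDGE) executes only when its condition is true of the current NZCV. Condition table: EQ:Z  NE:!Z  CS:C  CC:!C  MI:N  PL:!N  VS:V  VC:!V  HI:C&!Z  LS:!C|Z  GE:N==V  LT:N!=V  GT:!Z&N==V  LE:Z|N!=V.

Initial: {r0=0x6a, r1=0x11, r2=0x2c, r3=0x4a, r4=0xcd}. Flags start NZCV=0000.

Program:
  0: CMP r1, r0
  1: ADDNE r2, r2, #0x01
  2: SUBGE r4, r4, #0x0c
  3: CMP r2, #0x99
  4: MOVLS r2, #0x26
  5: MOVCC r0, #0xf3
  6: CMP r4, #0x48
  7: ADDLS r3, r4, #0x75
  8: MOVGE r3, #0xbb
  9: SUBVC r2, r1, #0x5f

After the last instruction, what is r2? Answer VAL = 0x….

VAL = 0xb2

[0] flags=1000 → (cmp)
[1] flags=1000 NE?T → r2=0x2d
[2] flags=1000 GE?F → skip
[3] flags=1001 → (cmp)
[4] flags=1001 LS?T → r2=0x26
[5] flags=1001 CC?T → r0=0xf3
[6] flags=1010 → (cmp)
[7] flags=1010 LS?F → skip
[8] flags=1010 GE?F → skip
[9] flags=1010 VC?T → r2=0xb2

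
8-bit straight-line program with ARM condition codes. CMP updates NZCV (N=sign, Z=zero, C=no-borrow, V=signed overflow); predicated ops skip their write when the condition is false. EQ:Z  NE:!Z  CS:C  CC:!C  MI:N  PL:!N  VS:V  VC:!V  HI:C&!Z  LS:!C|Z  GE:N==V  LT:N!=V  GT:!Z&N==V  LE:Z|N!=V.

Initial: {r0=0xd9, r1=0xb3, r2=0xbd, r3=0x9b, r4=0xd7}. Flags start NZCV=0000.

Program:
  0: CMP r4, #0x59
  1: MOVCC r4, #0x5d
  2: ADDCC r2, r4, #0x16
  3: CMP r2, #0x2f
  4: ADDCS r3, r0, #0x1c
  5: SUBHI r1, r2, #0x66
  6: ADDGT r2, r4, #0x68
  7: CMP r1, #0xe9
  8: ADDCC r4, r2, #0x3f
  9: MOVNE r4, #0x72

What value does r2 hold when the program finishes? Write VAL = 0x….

VAL = 0xbd

[0] flags=0011 → (cmp)
[1] flags=0011 CC?F → skip
[2] flags=0011 CC?F → skip
[3] flags=1010 → (cmp)
[4] flags=1010 CS?T → r3=0xf5
[5] flags=1010 HI?T → r1=0x57
[6] flags=1010 GT?F → skip
[7] flags=0000 → (cmp)
[8] flags=0000 CC?T → r4=0xfc
[9] flags=0000 NE?T → r4=0x72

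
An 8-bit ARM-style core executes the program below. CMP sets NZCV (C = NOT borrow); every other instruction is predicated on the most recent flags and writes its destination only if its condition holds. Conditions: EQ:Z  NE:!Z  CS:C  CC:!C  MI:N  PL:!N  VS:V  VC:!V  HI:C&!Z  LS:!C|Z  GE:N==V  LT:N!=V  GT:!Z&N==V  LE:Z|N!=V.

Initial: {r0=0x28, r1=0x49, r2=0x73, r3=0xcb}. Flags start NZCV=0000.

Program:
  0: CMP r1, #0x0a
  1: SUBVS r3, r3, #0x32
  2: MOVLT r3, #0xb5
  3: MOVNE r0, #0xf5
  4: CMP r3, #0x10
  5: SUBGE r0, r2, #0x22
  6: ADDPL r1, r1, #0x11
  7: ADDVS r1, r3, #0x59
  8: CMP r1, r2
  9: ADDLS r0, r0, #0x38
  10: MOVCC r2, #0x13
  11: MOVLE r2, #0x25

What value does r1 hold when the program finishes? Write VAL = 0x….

0: ✓ CMP  NZCV=0010
1: · SUBVS
2: · MOVLT
3: ✓ MOVNE  r0←0xf5
4: ✓ CMP  NZCV=1010
5: · SUBGE
6: · ADDPL
7: · ADDVS
8: ✓ CMP  NZCV=1000
9: ✓ ADDLS  r0←0x2d
10: ✓ MOVCC  r2←0x13
11: ✓ MOVLE  r2←0x25

VAL = 0x49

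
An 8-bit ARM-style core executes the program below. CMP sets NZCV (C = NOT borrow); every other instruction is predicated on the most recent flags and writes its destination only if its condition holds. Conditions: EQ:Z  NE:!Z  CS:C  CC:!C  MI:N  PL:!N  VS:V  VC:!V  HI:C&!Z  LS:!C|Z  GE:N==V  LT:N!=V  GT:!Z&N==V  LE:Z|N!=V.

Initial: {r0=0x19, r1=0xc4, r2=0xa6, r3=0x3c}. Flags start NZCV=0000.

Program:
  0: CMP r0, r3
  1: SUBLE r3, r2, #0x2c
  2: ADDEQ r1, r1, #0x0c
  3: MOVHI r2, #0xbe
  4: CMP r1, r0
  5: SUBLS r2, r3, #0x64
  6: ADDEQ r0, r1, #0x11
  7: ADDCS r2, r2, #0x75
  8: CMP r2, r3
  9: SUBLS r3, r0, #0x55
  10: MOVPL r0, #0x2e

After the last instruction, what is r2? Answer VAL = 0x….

VAL = 0x1b

0: ✓ CMP  NZCV=1000
1: ✓ SUBLE  r3←0x7a
2: · ADDEQ
3: · MOVHI
4: ✓ CMP  NZCV=1010
5: · SUBLS
6: · ADDEQ
7: ✓ ADDCS  r2←0x1b
8: ✓ CMP  NZCV=1000
9: ✓ SUBLS  r3←0xc4
10: · MOVPL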